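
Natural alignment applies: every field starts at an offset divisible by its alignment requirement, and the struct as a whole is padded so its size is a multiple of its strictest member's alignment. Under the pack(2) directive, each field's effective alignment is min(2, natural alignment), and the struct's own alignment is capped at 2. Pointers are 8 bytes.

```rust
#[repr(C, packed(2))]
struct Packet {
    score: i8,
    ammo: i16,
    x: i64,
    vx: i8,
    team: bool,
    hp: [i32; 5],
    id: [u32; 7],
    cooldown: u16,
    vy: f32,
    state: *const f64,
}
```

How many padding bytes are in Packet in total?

1

0..1  score  (1B, 1-aligned)
1..2  -- padding (1B)
2..4  ammo  (2B, 2-aligned)
4..12  x  (8B, 2-aligned)
12..13  vx  (1B, 1-aligned)
13..14  team  (1B, 1-aligned)
14..34  hp  (20B, 2-aligned)
34..62  id  (28B, 2-aligned)
62..64  cooldown  (2B, 2-aligned)
64..68  vy  (4B, 2-aligned)
68..76  state  (8B, 2-aligned)
sizeof = 76, alignof = 2
data bytes 75, size 76 → padding 1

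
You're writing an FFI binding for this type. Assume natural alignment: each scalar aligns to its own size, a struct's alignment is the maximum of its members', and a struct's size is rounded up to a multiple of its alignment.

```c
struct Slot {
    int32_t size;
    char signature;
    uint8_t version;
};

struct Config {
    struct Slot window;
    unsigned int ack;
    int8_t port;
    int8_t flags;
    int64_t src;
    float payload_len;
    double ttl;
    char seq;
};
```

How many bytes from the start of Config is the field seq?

40

Slot: size at 0 (size 4, align 4) → ends 4; signature at 4 (size 1, align 1) → ends 5; version at 5 (size 1, align 1) → ends 6; tail pad 2 to reach multiple of 4; total 8 bytes, alignment 4
window at 0 (size 8, align 4) → ends 8
ack at 8 (size 4, align 4) → ends 12
port at 12 (size 1, align 1) → ends 13
flags at 13 (size 1, align 1) → ends 14
pad 2 to align 8 for src
src at 16 (size 8, align 8) → ends 24
payload_len at 24 (size 4, align 4) → ends 28
pad 4 to align 8 for ttl
ttl at 32 (size 8, align 8) → ends 40
seq at 40 (size 1, align 1) → ends 41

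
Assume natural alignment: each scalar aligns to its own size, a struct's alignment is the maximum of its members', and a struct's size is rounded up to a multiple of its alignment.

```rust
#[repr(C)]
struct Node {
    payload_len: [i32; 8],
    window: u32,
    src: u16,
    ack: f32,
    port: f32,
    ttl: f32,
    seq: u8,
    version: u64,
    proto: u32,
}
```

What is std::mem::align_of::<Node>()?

8

member alignments: payload_len=4, window=4, src=2, ack=4, port=4, ttl=4, seq=1, version=8, proto=4
max = 8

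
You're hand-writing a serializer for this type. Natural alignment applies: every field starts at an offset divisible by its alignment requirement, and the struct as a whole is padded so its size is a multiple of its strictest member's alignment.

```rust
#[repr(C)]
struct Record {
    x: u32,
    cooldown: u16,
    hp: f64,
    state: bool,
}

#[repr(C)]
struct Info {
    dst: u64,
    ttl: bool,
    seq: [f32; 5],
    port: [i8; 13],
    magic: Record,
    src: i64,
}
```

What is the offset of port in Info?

32

Record: 0..4  x  (4B, 4-aligned); 4..6  cooldown  (2B, 2-aligned); 6..8  -- padding (2B); 8..16  hp  (8B, 8-aligned); 16..17  state  (1B, 1-aligned); 17..24  -- tail padding (7B); sizeof = 24, alignof = 8
0..8  dst  (8B, 8-aligned)
8..9  ttl  (1B, 1-aligned)
9..12  -- padding (3B)
12..32  seq  (20B, 4-aligned)
32..45  port  (13B, 1-aligned)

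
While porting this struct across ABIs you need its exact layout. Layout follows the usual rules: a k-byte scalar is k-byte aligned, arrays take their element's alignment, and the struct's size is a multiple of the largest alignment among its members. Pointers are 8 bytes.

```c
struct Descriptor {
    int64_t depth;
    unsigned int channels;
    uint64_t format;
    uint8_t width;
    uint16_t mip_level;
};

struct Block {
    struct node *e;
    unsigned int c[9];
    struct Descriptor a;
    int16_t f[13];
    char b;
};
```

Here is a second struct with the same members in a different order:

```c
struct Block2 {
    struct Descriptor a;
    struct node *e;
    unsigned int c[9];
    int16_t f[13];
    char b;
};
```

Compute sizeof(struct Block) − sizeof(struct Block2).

8

Descriptor: @0: depth [8B, align 8] → 8; @8: channels [4B, align 4] → 12; +4 pad (align 8); @16: format [8B, align 8] → 24; @24: width [1B, align 1] → 25; +1 pad (align 2); @26: mip_level [2B, align 2] → 28; +4 tail pad (align 8); size 32, align 8
@0: e [8B, align 8] → 8
@8: c [36B, align 4] → 44
+4 pad (align 8)
@48: a [32B, align 8] → 80
@80: f [26B, align 2] → 106
@106: b [1B, align 1] → 107
+5 tail pad (align 8)
size 112, align 8
— Block2 —
@0: a [32B, align 8] → 32
@32: e [8B, align 8] → 40
@40: c [36B, align 4] → 76
@76: f [26B, align 2] → 102
@102: b [1B, align 1] → 103
+1 tail pad (align 8)
size 104, align 8
112 − 104 = 8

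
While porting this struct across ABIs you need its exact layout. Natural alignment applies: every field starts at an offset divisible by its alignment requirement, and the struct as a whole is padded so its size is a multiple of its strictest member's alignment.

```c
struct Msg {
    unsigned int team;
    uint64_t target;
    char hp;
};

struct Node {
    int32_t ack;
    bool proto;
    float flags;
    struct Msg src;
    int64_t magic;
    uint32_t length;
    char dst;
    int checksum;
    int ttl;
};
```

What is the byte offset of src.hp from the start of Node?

32

Msg: 0..4  team  (4B, 4-aligned); 4..8  -- padding (4B); 8..16  target  (8B, 8-aligned); 16..17  hp  (1B, 1-aligned); 17..24  -- tail padding (7B); sizeof = 24, alignof = 8
0..4  ack  (4B, 4-aligned)
4..5  proto  (1B, 1-aligned)
5..8  -- padding (3B)
8..12  flags  (4B, 4-aligned)
12..16  -- padding (4B)
16..40  src  (24B, 8-aligned)
within Msg: hp at 16
16 + 16 = 32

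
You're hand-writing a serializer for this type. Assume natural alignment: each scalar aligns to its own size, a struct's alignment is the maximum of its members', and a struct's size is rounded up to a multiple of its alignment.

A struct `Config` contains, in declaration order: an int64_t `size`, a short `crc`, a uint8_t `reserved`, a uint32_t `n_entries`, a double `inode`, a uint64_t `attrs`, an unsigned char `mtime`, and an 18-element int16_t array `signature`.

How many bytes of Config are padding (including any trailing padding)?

4

@0: size [8B, align 8] → 8
@8: crc [2B, align 2] → 10
@10: reserved [1B, align 1] → 11
+1 pad (align 4)
@12: n_entries [4B, align 4] → 16
@16: inode [8B, align 8] → 24
@24: attrs [8B, align 8] → 32
@32: mtime [1B, align 1] → 33
+1 pad (align 2)
@34: signature [36B, align 2] → 70
+2 tail pad (align 8)
size 72, align 8
data bytes 68, size 72 → padding 4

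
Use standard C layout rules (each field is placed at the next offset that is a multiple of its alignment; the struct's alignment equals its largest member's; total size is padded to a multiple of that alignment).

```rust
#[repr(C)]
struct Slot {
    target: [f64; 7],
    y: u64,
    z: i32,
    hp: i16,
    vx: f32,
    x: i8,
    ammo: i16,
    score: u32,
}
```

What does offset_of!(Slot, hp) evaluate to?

@0: target [56B, align 8] → 56
@56: y [8B, align 8] → 64
@64: z [4B, align 4] → 68
@68: hp [2B, align 2] → 70

68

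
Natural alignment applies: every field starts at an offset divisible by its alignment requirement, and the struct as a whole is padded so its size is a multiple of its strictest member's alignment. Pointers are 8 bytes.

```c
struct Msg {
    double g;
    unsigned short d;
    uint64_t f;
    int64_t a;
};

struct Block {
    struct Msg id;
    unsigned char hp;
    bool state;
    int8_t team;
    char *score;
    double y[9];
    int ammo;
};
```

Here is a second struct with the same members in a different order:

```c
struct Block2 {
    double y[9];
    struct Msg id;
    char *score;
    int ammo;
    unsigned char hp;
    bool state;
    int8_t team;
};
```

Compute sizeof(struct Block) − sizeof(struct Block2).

Msg: 0..8  g  (8B, 8-aligned); 8..10  d  (2B, 2-aligned); 10..16  -- padding (6B); 16..24  f  (8B, 8-aligned); 24..32  a  (8B, 8-aligned); sizeof = 32, alignof = 8
0..32  id  (32B, 8-aligned)
32..33  hp  (1B, 1-aligned)
33..34  state  (1B, 1-aligned)
34..35  team  (1B, 1-aligned)
35..40  -- padding (5B)
40..48  score  (8B, 8-aligned)
48..120  y  (72B, 8-aligned)
120..124  ammo  (4B, 4-aligned)
124..128  -- tail padding (4B)
sizeof = 128, alignof = 8
— Block2 —
0..72  y  (72B, 8-aligned)
72..104  id  (32B, 8-aligned)
104..112  score  (8B, 8-aligned)
112..116  ammo  (4B, 4-aligned)
116..117  hp  (1B, 1-aligned)
117..118  state  (1B, 1-aligned)
118..119  team  (1B, 1-aligned)
119..120  -- tail padding (1B)
sizeof = 120, alignof = 8
128 − 120 = 8

8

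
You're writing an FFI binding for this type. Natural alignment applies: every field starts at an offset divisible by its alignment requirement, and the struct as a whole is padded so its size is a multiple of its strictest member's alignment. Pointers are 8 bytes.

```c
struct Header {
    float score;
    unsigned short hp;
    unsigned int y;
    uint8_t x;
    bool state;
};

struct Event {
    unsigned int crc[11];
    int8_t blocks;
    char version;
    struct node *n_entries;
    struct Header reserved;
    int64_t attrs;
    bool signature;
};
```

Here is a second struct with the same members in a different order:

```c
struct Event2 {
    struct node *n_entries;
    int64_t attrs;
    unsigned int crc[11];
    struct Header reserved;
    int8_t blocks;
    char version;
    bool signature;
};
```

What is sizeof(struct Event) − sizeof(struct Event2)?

Header: 0..4  score  (4B, 4-aligned); 4..6  hp  (2B, 2-aligned); 6..8  -- padding (2B); 8..12  y  (4B, 4-aligned); 12..13  x  (1B, 1-aligned); 13..14  state  (1B, 1-aligned); 14..16  -- tail padding (2B); sizeof = 16, alignof = 4
0..44  crc  (44B, 4-aligned)
44..45  blocks  (1B, 1-aligned)
45..46  version  (1B, 1-aligned)
46..48  -- padding (2B)
48..56  n_entries  (8B, 8-aligned)
56..72  reserved  (16B, 4-aligned)
72..80  attrs  (8B, 8-aligned)
80..81  signature  (1B, 1-aligned)
81..88  -- tail padding (7B)
sizeof = 88, alignof = 8
— Event2 —
0..8  n_entries  (8B, 8-aligned)
8..16  attrs  (8B, 8-aligned)
16..60  crc  (44B, 4-aligned)
60..76  reserved  (16B, 4-aligned)
76..77  blocks  (1B, 1-aligned)
77..78  version  (1B, 1-aligned)
78..79  signature  (1B, 1-aligned)
79..80  -- tail padding (1B)
sizeof = 80, alignof = 8
88 − 80 = 8

8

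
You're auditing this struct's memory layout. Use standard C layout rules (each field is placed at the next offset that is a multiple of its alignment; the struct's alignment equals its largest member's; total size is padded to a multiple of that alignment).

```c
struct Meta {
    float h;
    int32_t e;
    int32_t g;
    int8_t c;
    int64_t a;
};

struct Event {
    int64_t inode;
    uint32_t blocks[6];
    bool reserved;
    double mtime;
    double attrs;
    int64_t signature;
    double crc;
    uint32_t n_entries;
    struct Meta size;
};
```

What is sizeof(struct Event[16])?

Meta: h at 0 (size 4, align 4) → ends 4; e at 4 (size 4, align 4) → ends 8; g at 8 (size 4, align 4) → ends 12; c at 12 (size 1, align 1) → ends 13; pad 3 to align 8 for a; a at 16 (size 8, align 8) → ends 24; total 24 bytes, alignment 8
inode at 0 (size 8, align 8) → ends 8
blocks at 8 (size 24, align 4) → ends 32
reserved at 32 (size 1, align 1) → ends 33
pad 7 to align 8 for mtime
mtime at 40 (size 8, align 8) → ends 48
attrs at 48 (size 8, align 8) → ends 56
signature at 56 (size 8, align 8) → ends 64
crc at 64 (size 8, align 8) → ends 72
n_entries at 72 (size 4, align 4) → ends 76
pad 4 to align 8 for size
size at 80 (size 24, align 8) → ends 104
total 104 bytes, alignment 8
array of 16: 16 × 104 = 1664

1664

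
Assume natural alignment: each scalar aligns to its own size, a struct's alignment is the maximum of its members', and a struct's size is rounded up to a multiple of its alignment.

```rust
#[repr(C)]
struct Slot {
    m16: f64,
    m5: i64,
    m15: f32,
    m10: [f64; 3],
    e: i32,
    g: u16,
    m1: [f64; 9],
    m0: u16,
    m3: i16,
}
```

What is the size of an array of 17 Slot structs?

2312

m16 at 0 (size 8, align 8) → ends 8
m5 at 8 (size 8, align 8) → ends 16
m15 at 16 (size 4, align 4) → ends 20
pad 4 to align 8 for m10
m10 at 24 (size 24, align 8) → ends 48
e at 48 (size 4, align 4) → ends 52
g at 52 (size 2, align 2) → ends 54
pad 2 to align 8 for m1
m1 at 56 (size 72, align 8) → ends 128
m0 at 128 (size 2, align 2) → ends 130
m3 at 130 (size 2, align 2) → ends 132
tail pad 4 to reach multiple of 8
total 136 bytes, alignment 8
array of 17: 17 × 136 = 2312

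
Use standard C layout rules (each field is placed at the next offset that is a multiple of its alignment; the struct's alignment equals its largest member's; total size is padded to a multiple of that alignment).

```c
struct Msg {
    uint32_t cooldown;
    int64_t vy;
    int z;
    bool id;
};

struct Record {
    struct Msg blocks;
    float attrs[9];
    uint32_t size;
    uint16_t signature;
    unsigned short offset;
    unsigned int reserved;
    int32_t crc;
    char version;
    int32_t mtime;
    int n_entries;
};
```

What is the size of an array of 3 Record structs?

Msg: 0..4  cooldown  (4B, 4-aligned); 4..8  -- padding (4B); 8..16  vy  (8B, 8-aligned); 16..20  z  (4B, 4-aligned); 20..21  id  (1B, 1-aligned); 21..24  -- tail padding (3B); sizeof = 24, alignof = 8
0..24  blocks  (24B, 8-aligned)
24..60  attrs  (36B, 4-aligned)
60..64  size  (4B, 4-aligned)
64..66  signature  (2B, 2-aligned)
66..68  offset  (2B, 2-aligned)
68..72  reserved  (4B, 4-aligned)
72..76  crc  (4B, 4-aligned)
76..77  version  (1B, 1-aligned)
77..80  -- padding (3B)
80..84  mtime  (4B, 4-aligned)
84..88  n_entries  (4B, 4-aligned)
sizeof = 88, alignof = 8
array of 3: 3 × 88 = 264

264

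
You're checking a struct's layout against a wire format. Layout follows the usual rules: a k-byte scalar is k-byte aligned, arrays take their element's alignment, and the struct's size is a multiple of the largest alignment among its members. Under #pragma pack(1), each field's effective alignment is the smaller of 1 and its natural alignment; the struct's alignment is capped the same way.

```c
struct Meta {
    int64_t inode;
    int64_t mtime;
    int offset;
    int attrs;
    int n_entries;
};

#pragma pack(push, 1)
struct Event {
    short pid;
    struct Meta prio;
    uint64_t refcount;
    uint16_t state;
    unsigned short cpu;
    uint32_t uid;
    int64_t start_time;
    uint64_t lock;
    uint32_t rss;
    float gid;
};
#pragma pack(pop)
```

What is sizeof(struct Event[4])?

296

Meta: inode at 0 (size 8, align 8) → ends 8; mtime at 8 (size 8, align 8) → ends 16; offset at 16 (size 4, align 4) → ends 20; attrs at 20 (size 4, align 4) → ends 24; n_entries at 24 (size 4, align 4) → ends 28; tail pad 4 to reach multiple of 8; total 32 bytes, alignment 8
pid at 0 (size 2, align 1) → ends 2
prio at 2 (size 32, align 1) → ends 34
refcount at 34 (size 8, align 1) → ends 42
state at 42 (size 2, align 1) → ends 44
cpu at 44 (size 2, align 1) → ends 46
uid at 46 (size 4, align 1) → ends 50
start_time at 50 (size 8, align 1) → ends 58
lock at 58 (size 8, align 1) → ends 66
rss at 66 (size 4, align 1) → ends 70
gid at 70 (size 4, align 1) → ends 74
total 74 bytes, alignment 1
array of 4: 4 × 74 = 296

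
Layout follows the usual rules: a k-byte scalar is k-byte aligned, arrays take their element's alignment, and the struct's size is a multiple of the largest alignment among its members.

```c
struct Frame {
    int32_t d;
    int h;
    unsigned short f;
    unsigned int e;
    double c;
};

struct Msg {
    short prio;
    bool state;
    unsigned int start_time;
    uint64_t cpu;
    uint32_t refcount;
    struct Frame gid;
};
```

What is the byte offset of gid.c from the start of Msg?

Frame: @0: d [4B, align 4] → 4; @4: h [4B, align 4] → 8; @8: f [2B, align 2] → 10; +2 pad (align 4); @12: e [4B, align 4] → 16; @16: c [8B, align 8] → 24; size 24, align 8
@0: prio [2B, align 2] → 2
@2: state [1B, align 1] → 3
+1 pad (align 4)
@4: start_time [4B, align 4] → 8
@8: cpu [8B, align 8] → 16
@16: refcount [4B, align 4] → 20
+4 pad (align 8)
@24: gid [24B, align 8] → 48
within Frame: c at 16
24 + 16 = 40

40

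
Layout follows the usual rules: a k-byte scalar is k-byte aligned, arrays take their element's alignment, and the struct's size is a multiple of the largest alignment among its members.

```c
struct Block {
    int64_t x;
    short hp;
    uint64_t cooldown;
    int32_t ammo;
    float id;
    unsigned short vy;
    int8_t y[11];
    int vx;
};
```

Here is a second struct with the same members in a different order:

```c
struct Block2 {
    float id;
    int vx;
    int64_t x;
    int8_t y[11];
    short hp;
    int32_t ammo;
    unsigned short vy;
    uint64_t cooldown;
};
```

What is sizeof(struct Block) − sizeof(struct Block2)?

8

0..8  x  (8B, 8-aligned)
8..10  hp  (2B, 2-aligned)
10..16  -- padding (6B)
16..24  cooldown  (8B, 8-aligned)
24..28  ammo  (4B, 4-aligned)
28..32  id  (4B, 4-aligned)
32..34  vy  (2B, 2-aligned)
34..45  y  (11B, 1-aligned)
45..48  -- padding (3B)
48..52  vx  (4B, 4-aligned)
52..56  -- tail padding (4B)
sizeof = 56, alignof = 8
— Block2 —
0..4  id  (4B, 4-aligned)
4..8  vx  (4B, 4-aligned)
8..16  x  (8B, 8-aligned)
16..27  y  (11B, 1-aligned)
27..28  -- padding (1B)
28..30  hp  (2B, 2-aligned)
30..32  -- padding (2B)
32..36  ammo  (4B, 4-aligned)
36..38  vy  (2B, 2-aligned)
38..40  -- padding (2B)
40..48  cooldown  (8B, 8-aligned)
sizeof = 48, alignof = 8
56 − 48 = 8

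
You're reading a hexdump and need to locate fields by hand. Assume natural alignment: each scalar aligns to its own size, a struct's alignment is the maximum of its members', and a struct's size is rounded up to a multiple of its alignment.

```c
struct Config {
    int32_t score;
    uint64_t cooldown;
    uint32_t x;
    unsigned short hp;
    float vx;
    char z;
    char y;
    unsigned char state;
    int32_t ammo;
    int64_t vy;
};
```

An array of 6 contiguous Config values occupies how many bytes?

288

@0: score [4B, align 4] → 4
+4 pad (align 8)
@8: cooldown [8B, align 8] → 16
@16: x [4B, align 4] → 20
@20: hp [2B, align 2] → 22
+2 pad (align 4)
@24: vx [4B, align 4] → 28
@28: z [1B, align 1] → 29
@29: y [1B, align 1] → 30
@30: state [1B, align 1] → 31
+1 pad (align 4)
@32: ammo [4B, align 4] → 36
+4 pad (align 8)
@40: vy [8B, align 8] → 48
size 48, align 8
array of 6: 6 × 48 = 288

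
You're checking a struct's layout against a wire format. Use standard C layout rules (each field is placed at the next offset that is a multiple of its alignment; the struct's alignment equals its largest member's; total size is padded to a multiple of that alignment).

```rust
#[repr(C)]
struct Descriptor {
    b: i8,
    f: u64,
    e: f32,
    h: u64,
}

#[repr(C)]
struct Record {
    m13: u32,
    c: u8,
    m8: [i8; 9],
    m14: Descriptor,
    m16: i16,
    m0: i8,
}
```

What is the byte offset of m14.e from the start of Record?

32

Descriptor: 0..1  b  (1B, 1-aligned); 1..8  -- padding (7B); 8..16  f  (8B, 8-aligned); 16..20  e  (4B, 4-aligned); 20..24  -- padding (4B); 24..32  h  (8B, 8-aligned); sizeof = 32, alignof = 8
0..4  m13  (4B, 4-aligned)
4..5  c  (1B, 1-aligned)
5..14  m8  (9B, 1-aligned)
14..16  -- padding (2B)
16..48  m14  (32B, 8-aligned)
within Descriptor: e at 16
16 + 16 = 32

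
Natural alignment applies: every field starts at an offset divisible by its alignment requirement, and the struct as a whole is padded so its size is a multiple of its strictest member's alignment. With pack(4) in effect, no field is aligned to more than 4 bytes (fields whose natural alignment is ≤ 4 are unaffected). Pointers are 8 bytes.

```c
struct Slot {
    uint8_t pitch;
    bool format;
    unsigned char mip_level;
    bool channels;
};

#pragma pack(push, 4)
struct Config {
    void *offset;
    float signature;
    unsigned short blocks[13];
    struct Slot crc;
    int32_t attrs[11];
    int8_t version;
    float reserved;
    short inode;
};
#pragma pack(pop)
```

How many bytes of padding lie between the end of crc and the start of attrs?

2

Slot: 0..1  pitch  (1B, 1-aligned); 1..2  format  (1B, 1-aligned); 2..3  mip_level  (1B, 1-aligned); 3..4  channels  (1B, 1-aligned); sizeof = 4, alignof = 1
0..8  offset  (8B, 4-aligned)
8..12  signature  (4B, 4-aligned)
12..38  blocks  (26B, 2-aligned)
38..42  crc  (4B, 1-aligned)
42..44  -- padding (2B)
44..88  attrs  (44B, 4-aligned)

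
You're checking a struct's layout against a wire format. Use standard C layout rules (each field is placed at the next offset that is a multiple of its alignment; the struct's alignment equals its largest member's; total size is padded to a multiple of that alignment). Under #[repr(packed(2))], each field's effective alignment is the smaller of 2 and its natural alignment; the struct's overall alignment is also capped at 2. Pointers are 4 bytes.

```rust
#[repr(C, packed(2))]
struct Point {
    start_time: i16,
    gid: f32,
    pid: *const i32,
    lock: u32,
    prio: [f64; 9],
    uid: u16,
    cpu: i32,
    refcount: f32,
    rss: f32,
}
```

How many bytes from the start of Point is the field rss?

96

start_time at 0 (size 2, align 2) → ends 2
gid at 2 (size 4, align 2) → ends 6
pid at 6 (size 4, align 2) → ends 10
lock at 10 (size 4, align 2) → ends 14
prio at 14 (size 72, align 2) → ends 86
uid at 86 (size 2, align 2) → ends 88
cpu at 88 (size 4, align 2) → ends 92
refcount at 92 (size 4, align 2) → ends 96
rss at 96 (size 4, align 2) → ends 100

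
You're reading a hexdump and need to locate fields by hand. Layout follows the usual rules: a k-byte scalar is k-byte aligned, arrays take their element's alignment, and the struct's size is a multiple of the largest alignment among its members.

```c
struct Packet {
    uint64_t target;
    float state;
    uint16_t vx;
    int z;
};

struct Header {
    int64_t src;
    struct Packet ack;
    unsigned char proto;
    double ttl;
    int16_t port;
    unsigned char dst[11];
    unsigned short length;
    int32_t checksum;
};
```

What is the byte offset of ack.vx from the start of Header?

20

Packet: target at 0 (size 8, align 8) → ends 8; state at 8 (size 4, align 4) → ends 12; vx at 12 (size 2, align 2) → ends 14; pad 2 to align 4 for z; z at 16 (size 4, align 4) → ends 20; tail pad 4 to reach multiple of 8; total 24 bytes, alignment 8
src at 0 (size 8, align 8) → ends 8
ack at 8 (size 24, align 8) → ends 32
within Packet: vx at 12
8 + 12 = 20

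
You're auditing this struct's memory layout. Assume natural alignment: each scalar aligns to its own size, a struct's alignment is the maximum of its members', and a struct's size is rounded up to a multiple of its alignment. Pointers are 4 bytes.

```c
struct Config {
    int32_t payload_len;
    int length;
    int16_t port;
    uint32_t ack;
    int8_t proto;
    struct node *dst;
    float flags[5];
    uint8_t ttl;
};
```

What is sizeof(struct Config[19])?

912

0..4  payload_len  (4B, 4-aligned)
4..8  length  (4B, 4-aligned)
8..10  port  (2B, 2-aligned)
10..12  -- padding (2B)
12..16  ack  (4B, 4-aligned)
16..17  proto  (1B, 1-aligned)
17..20  -- padding (3B)
20..24  dst  (4B, 4-aligned)
24..44  flags  (20B, 4-aligned)
44..45  ttl  (1B, 1-aligned)
45..48  -- tail padding (3B)
sizeof = 48, alignof = 4
array of 19: 19 × 48 = 912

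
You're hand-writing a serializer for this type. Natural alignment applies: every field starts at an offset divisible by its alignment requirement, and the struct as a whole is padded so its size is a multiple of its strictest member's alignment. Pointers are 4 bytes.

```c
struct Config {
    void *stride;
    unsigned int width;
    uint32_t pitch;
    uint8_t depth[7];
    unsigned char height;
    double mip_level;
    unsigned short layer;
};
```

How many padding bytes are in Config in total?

@0: stride [4B, align 4] → 4
@4: width [4B, align 4] → 8
@8: pitch [4B, align 4] → 12
@12: depth [7B, align 1] → 19
@19: height [1B, align 1] → 20
+4 pad (align 8)
@24: mip_level [8B, align 8] → 32
@32: layer [2B, align 2] → 34
+6 tail pad (align 8)
size 40, align 8
data bytes 30, size 40 → padding 10

10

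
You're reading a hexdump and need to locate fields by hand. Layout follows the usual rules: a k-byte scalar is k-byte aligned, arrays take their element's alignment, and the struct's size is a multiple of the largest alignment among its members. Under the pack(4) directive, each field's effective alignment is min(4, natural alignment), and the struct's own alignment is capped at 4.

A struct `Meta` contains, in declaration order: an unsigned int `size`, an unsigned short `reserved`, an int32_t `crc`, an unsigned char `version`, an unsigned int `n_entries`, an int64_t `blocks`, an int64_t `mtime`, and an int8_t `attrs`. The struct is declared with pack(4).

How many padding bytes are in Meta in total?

0..4  size  (4B, 4-aligned)
4..6  reserved  (2B, 2-aligned)
6..8  -- padding (2B)
8..12  crc  (4B, 4-aligned)
12..13  version  (1B, 1-aligned)
13..16  -- padding (3B)
16..20  n_entries  (4B, 4-aligned)
20..28  blocks  (8B, 4-aligned)
28..36  mtime  (8B, 4-aligned)
36..37  attrs  (1B, 1-aligned)
37..40  -- tail padding (3B)
sizeof = 40, alignof = 4
data bytes 32, size 40 → padding 8

8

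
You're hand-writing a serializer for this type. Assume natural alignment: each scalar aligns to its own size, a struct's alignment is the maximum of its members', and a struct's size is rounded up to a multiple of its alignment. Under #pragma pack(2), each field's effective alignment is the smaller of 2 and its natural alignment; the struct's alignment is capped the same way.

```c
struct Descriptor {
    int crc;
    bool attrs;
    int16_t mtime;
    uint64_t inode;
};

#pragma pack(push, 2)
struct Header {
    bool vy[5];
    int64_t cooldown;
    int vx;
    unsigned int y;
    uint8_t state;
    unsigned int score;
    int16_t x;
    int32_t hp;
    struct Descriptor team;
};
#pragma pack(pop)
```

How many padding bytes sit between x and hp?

0

Descriptor: 0..4  crc  (4B, 4-aligned); 4..5  attrs  (1B, 1-aligned); 5..6  -- padding (1B); 6..8  mtime  (2B, 2-aligned); 8..16  inode  (8B, 8-aligned); sizeof = 16, alignof = 8
0..5  vy  (5B, 1-aligned)
5..6  -- padding (1B)
6..14  cooldown  (8B, 2-aligned)
14..18  vx  (4B, 2-aligned)
18..22  y  (4B, 2-aligned)
22..23  state  (1B, 1-aligned)
23..24  -- padding (1B)
24..28  score  (4B, 2-aligned)
28..30  x  (2B, 2-aligned)
30..34  hp  (4B, 2-aligned)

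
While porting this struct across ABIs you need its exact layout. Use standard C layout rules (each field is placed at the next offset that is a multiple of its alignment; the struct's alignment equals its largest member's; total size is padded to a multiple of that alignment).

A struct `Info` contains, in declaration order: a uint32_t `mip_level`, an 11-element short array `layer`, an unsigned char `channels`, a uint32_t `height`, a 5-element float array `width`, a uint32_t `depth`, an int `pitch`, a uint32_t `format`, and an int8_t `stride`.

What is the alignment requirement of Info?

4

member alignments: mip_level=4, layer=2, channels=1, height=4, width=4, depth=4, pitch=4, format=4, stride=1
max = 4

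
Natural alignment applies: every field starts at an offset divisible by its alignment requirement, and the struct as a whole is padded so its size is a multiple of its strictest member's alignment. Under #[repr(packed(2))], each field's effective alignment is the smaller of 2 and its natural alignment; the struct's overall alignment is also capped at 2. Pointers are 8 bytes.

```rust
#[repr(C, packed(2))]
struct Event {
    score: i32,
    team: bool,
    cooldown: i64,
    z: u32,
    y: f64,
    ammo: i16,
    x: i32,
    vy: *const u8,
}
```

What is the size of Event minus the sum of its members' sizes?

1

0..4  score  (4B, 2-aligned)
4..5  team  (1B, 1-aligned)
5..6  -- padding (1B)
6..14  cooldown  (8B, 2-aligned)
14..18  z  (4B, 2-aligned)
18..26  y  (8B, 2-aligned)
26..28  ammo  (2B, 2-aligned)
28..32  x  (4B, 2-aligned)
32..40  vy  (8B, 2-aligned)
sizeof = 40, alignof = 2
data bytes 39, size 40 → padding 1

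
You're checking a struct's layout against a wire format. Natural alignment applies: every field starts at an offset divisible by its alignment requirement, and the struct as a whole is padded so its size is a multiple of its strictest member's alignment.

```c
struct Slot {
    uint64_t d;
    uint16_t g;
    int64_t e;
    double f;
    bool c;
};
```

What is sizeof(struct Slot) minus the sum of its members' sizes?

13

d at 0 (size 8, align 8) → ends 8
g at 8 (size 2, align 2) → ends 10
pad 6 to align 8 for e
e at 16 (size 8, align 8) → ends 24
f at 24 (size 8, align 8) → ends 32
c at 32 (size 1, align 1) → ends 33
tail pad 7 to reach multiple of 8
total 40 bytes, alignment 8
data bytes 27, size 40 → padding 13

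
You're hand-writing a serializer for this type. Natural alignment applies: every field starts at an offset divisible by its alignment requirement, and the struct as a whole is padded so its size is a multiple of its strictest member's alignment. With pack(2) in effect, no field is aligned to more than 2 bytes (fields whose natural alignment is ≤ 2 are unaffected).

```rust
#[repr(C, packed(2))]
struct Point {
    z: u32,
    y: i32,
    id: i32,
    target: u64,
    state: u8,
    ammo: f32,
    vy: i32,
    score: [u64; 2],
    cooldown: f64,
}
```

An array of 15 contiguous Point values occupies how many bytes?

z at 0 (size 4, align 2) → ends 4
y at 4 (size 4, align 2) → ends 8
id at 8 (size 4, align 2) → ends 12
target at 12 (size 8, align 2) → ends 20
state at 20 (size 1, align 1) → ends 21
pad 1 to align 2 for ammo
ammo at 22 (size 4, align 2) → ends 26
vy at 26 (size 4, align 2) → ends 30
score at 30 (size 16, align 2) → ends 46
cooldown at 46 (size 8, align 2) → ends 54
total 54 bytes, alignment 2
array of 15: 15 × 54 = 810

810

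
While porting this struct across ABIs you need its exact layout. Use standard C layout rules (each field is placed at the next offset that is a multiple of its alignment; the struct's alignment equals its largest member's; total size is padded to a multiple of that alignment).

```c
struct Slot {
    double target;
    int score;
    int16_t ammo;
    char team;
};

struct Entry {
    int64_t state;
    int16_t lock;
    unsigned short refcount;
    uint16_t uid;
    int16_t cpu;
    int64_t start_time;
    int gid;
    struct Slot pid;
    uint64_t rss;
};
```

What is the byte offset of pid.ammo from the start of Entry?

Slot: 0..8  target  (8B, 8-aligned); 8..12  score  (4B, 4-aligned); 12..14  ammo  (2B, 2-aligned); 14..15  team  (1B, 1-aligned); 15..16  -- tail padding (1B); sizeof = 16, alignof = 8
0..8  state  (8B, 8-aligned)
8..10  lock  (2B, 2-aligned)
10..12  refcount  (2B, 2-aligned)
12..14  uid  (2B, 2-aligned)
14..16  cpu  (2B, 2-aligned)
16..24  start_time  (8B, 8-aligned)
24..28  gid  (4B, 4-aligned)
28..32  -- padding (4B)
32..48  pid  (16B, 8-aligned)
within Slot: ammo at 12
32 + 12 = 44

44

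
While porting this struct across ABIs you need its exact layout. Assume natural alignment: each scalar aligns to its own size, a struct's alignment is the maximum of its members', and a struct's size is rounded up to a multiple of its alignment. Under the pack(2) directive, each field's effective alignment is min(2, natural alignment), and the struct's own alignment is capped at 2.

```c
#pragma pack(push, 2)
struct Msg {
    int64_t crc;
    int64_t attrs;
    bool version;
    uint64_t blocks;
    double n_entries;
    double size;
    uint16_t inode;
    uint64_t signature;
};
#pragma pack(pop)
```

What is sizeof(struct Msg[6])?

0..8  crc  (8B, 2-aligned)
8..16  attrs  (8B, 2-aligned)
16..17  version  (1B, 1-aligned)
17..18  -- padding (1B)
18..26  blocks  (8B, 2-aligned)
26..34  n_entries  (8B, 2-aligned)
34..42  size  (8B, 2-aligned)
42..44  inode  (2B, 2-aligned)
44..52  signature  (8B, 2-aligned)
sizeof = 52, alignof = 2
array of 6: 6 × 52 = 312

312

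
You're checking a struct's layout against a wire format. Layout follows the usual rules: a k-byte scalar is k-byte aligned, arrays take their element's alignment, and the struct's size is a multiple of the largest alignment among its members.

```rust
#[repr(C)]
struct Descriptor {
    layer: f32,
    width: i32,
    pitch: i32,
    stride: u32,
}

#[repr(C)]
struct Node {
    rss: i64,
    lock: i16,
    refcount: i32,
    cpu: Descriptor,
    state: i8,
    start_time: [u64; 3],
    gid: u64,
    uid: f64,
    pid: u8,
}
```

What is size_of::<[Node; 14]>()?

Descriptor: 0..4  layer  (4B, 4-aligned); 4..8  width  (4B, 4-aligned); 8..12  pitch  (4B, 4-aligned); 12..16  stride  (4B, 4-aligned); sizeof = 16, alignof = 4
0..8  rss  (8B, 8-aligned)
8..10  lock  (2B, 2-aligned)
10..12  -- padding (2B)
12..16  refcount  (4B, 4-aligned)
16..32  cpu  (16B, 4-aligned)
32..33  state  (1B, 1-aligned)
33..40  -- padding (7B)
40..64  start_time  (24B, 8-aligned)
64..72  gid  (8B, 8-aligned)
72..80  uid  (8B, 8-aligned)
80..81  pid  (1B, 1-aligned)
81..88  -- tail padding (7B)
sizeof = 88, alignof = 8
array of 14: 14 × 88 = 1232

1232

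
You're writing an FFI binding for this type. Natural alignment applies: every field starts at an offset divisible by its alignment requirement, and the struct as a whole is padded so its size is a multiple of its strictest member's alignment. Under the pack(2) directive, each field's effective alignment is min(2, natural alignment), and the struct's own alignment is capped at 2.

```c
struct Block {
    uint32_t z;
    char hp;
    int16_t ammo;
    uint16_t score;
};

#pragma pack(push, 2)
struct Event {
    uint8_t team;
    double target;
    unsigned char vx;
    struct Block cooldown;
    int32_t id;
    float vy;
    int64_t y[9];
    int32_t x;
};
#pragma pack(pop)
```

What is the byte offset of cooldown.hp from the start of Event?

Block: 0..4  z  (4B, 4-aligned); 4..5  hp  (1B, 1-aligned); 5..6  -- padding (1B); 6..8  ammo  (2B, 2-aligned); 8..10  score  (2B, 2-aligned); 10..12  -- tail padding (2B); sizeof = 12, alignof = 4
0..1  team  (1B, 1-aligned)
1..2  -- padding (1B)
2..10  target  (8B, 2-aligned)
10..11  vx  (1B, 1-aligned)
11..12  -- padding (1B)
12..24  cooldown  (12B, 2-aligned)
within Block: hp at 4
12 + 4 = 16

16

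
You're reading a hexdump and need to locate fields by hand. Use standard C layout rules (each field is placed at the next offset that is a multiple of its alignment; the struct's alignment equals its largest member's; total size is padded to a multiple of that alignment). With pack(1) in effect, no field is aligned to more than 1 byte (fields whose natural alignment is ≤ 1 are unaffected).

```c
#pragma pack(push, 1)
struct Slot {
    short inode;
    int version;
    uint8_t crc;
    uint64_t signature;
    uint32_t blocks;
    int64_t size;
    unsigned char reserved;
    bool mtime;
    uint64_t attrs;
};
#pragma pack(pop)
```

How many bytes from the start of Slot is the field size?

19

0..2  inode  (2B, 1-aligned)
2..6  version  (4B, 1-aligned)
6..7  crc  (1B, 1-aligned)
7..15  signature  (8B, 1-aligned)
15..19  blocks  (4B, 1-aligned)
19..27  size  (8B, 1-aligned)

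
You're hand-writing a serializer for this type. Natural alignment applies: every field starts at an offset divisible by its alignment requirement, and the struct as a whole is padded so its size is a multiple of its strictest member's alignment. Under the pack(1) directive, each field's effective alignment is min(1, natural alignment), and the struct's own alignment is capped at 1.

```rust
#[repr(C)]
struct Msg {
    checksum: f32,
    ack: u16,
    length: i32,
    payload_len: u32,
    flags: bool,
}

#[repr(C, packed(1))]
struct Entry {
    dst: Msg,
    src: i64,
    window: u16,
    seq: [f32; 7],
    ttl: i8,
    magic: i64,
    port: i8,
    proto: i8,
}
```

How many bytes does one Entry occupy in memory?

69

Msg: checksum at 0 (size 4, align 4) → ends 4; ack at 4 (size 2, align 2) → ends 6; pad 2 to align 4 for length; length at 8 (size 4, align 4) → ends 12; payload_len at 12 (size 4, align 4) → ends 16; flags at 16 (size 1, align 1) → ends 17; tail pad 3 to reach multiple of 4; total 20 bytes, alignment 4
dst at 0 (size 20, align 1) → ends 20
src at 20 (size 8, align 1) → ends 28
window at 28 (size 2, align 1) → ends 30
seq at 30 (size 28, align 1) → ends 58
ttl at 58 (size 1, align 1) → ends 59
magic at 59 (size 8, align 1) → ends 67
port at 67 (size 1, align 1) → ends 68
proto at 68 (size 1, align 1) → ends 69
total 69 bytes, alignment 1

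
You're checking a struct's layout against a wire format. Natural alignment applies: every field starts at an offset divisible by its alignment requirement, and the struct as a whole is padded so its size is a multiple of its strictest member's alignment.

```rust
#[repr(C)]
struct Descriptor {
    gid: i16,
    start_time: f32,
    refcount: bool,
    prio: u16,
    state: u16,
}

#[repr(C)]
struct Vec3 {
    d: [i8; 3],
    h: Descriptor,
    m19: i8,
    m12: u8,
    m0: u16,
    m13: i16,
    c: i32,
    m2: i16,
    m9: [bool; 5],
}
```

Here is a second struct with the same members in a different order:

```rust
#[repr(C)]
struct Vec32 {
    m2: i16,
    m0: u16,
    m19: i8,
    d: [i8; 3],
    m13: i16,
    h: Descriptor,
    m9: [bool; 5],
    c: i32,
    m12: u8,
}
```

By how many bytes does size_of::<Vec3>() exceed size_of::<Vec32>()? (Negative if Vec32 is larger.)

-4

Descriptor: gid at 0 (size 2, align 2) → ends 2; pad 2 to align 4 for start_time; start_time at 4 (size 4, align 4) → ends 8; refcount at 8 (size 1, align 1) → ends 9; pad 1 to align 2 for prio; prio at 10 (size 2, align 2) → ends 12; state at 12 (size 2, align 2) → ends 14; tail pad 2 to reach multiple of 4; total 16 bytes, alignment 4
d at 0 (size 3, align 1) → ends 3
pad 1 to align 4 for h
h at 4 (size 16, align 4) → ends 20
m19 at 20 (size 1, align 1) → ends 21
m12 at 21 (size 1, align 1) → ends 22
m0 at 22 (size 2, align 2) → ends 24
m13 at 24 (size 2, align 2) → ends 26
pad 2 to align 4 for c
c at 28 (size 4, align 4) → ends 32
m2 at 32 (size 2, align 2) → ends 34
m9 at 34 (size 5, align 1) → ends 39
tail pad 1 to reach multiple of 4
total 40 bytes, alignment 4
— Vec32 —
m2 at 0 (size 2, align 2) → ends 2
m0 at 2 (size 2, align 2) → ends 4
m19 at 4 (size 1, align 1) → ends 5
d at 5 (size 3, align 1) → ends 8
m13 at 8 (size 2, align 2) → ends 10
pad 2 to align 4 for h
h at 12 (size 16, align 4) → ends 28
m9 at 28 (size 5, align 1) → ends 33
pad 3 to align 4 for c
c at 36 (size 4, align 4) → ends 40
m12 at 40 (size 1, align 1) → ends 41
tail pad 3 to reach multiple of 4
total 44 bytes, alignment 4
40 − 44 = -4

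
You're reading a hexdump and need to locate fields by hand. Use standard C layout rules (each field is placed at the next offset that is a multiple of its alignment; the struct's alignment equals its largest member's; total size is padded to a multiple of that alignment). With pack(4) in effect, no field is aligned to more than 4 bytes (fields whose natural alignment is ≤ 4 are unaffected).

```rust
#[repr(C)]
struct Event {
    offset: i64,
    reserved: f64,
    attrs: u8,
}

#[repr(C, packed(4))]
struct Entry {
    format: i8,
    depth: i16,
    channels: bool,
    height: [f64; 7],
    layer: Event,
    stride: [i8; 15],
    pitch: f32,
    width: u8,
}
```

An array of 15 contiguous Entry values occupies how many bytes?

1680

Event: @0: offset [8B, align 8] → 8; @8: reserved [8B, align 8] → 16; @16: attrs [1B, align 1] → 17; +7 tail pad (align 8); size 24, align 8
@0: format [1B, align 1] → 1
+1 pad (align 2)
@2: depth [2B, align 2] → 4
@4: channels [1B, align 1] → 5
+3 pad (align 4)
@8: height [56B, align 4] → 64
@64: layer [24B, align 4] → 88
@88: stride [15B, align 1] → 103
+1 pad (align 4)
@104: pitch [4B, align 4] → 108
@108: width [1B, align 1] → 109
+3 tail pad (align 4)
size 112, align 4
array of 15: 15 × 112 = 1680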